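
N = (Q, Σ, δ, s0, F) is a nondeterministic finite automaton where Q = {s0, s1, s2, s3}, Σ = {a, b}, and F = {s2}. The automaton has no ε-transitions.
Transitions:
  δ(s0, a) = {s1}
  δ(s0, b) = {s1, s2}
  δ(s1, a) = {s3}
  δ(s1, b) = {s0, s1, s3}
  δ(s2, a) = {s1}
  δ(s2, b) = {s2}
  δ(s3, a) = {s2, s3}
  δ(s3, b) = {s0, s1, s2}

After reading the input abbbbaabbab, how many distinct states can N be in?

Start: {s0}
read a: {s1}
read b: {s0, s1, s3}
read b: {s0, s1, s2, s3}
read b: {s0, s1, s2, s3}
read b: {s0, s1, s2, s3}
read a: {s1, s2, s3}
read a: {s1, s2, s3}
read b: {s0, s1, s2, s3}
read b: {s0, s1, s2, s3}
read a: {s1, s2, s3}
read b: {s0, s1, s2, s3}
Final reachable set {s0, s1, s2, s3} has 4 states.

4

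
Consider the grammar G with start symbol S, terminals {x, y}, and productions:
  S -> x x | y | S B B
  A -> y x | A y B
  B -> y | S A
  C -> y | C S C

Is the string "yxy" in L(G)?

no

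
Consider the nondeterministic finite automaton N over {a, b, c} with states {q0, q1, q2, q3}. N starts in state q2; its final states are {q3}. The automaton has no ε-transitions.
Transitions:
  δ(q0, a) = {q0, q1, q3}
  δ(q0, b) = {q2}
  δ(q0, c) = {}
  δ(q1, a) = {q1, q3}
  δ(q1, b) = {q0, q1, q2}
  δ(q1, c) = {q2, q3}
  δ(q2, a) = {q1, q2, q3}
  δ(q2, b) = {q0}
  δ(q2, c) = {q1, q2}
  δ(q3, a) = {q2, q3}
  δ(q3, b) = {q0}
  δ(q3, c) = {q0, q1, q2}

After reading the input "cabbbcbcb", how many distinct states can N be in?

Start: {q2}
read c: {q1, q2}
read a: {q1, q2, q3}
read b: {q0, q1, q2}
read b: {q0, q1, q2}
read b: {q0, q1, q2}
read c: {q1, q2, q3}
read b: {q0, q1, q2}
read c: {q1, q2, q3}
read b: {q0, q1, q2}
Final reachable set {q0, q1, q2} has 3 states.

3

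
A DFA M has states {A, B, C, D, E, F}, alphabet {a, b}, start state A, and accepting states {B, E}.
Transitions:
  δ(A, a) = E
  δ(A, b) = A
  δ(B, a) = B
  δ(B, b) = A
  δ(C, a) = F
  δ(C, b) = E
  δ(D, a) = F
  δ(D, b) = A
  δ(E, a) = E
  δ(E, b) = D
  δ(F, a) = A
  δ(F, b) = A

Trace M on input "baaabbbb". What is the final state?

A --b--> A
A --a--> E
E --a--> E
E --a--> E
E --b--> D
D --b--> A
A --b--> A
A --b--> A

A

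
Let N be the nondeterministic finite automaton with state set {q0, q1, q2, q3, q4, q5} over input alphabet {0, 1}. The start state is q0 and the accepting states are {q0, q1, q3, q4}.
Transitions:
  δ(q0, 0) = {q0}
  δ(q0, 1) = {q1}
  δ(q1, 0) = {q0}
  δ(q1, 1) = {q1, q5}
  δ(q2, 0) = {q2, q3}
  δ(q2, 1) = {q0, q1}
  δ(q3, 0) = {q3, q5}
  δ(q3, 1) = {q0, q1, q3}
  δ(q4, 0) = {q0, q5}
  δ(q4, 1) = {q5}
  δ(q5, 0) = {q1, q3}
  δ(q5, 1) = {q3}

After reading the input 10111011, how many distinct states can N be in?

Start: {q0}
read 1: {q1}
read 0: {q0}
read 1: {q1}
read 1: {q1, q5}
read 1: {q1, q3, q5}
read 0: {q0, q1, q3, q5}
read 1: {q0, q1, q3, q5}
read 1: {q0, q1, q3, q5}
Final reachable set {q0, q1, q3, q5} has 4 states.

4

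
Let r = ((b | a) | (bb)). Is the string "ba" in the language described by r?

no

Neither (b|a) nor (bb) matches ba.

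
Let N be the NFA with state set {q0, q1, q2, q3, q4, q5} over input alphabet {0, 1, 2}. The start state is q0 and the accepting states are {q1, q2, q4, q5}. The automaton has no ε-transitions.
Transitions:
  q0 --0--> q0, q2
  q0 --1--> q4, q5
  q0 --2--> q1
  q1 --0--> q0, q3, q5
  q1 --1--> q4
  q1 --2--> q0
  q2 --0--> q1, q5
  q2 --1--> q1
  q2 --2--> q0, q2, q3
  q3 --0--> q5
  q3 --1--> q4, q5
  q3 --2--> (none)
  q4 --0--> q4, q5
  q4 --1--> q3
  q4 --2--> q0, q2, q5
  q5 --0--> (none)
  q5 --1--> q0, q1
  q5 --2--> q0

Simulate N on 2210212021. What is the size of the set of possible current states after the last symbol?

Start: {q0}
read 2: {q1}
read 2: {q0}
read 1: {q4, q5}
read 0: {q4, q5}
read 2: {q0, q2, q5}
read 1: {q0, q1, q4, q5}
read 2: {q0, q1, q2, q5}
read 0: {q0, q1, q2, q3, q5}
read 2: {q0, q1, q2, q3}
read 1: {q1, q4, q5}
Final reachable set {q1, q4, q5} has 3 states.

3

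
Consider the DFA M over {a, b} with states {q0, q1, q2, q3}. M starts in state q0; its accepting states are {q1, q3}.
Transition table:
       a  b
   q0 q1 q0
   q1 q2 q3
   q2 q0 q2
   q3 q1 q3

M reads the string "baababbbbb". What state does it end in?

q0

q0 --b--> q0
q0 --a--> q1
q1 --a--> q2
q2 --b--> q2
q2 --a--> q0
q0 --b--> q0
q0 --b--> q0
q0 --b--> q0
q0 --b--> q0
q0 --b--> q0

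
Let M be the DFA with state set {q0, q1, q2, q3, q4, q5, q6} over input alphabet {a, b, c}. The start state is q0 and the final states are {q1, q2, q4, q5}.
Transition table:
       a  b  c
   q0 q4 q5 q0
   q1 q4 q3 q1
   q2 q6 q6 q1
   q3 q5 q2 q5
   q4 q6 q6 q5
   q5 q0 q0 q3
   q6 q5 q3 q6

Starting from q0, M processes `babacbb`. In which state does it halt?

q0 --b--> q5
q5 --a--> q0
q0 --b--> q5
q5 --a--> q0
q0 --c--> q0
q0 --b--> q5
q5 --b--> q0

q0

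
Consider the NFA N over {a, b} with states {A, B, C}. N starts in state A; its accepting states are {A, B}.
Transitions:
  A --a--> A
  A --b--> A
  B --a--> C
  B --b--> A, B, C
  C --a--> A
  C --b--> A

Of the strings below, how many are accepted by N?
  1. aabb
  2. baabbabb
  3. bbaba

3

aabb: accepted
baabbabb: accepted
bbaba: accepted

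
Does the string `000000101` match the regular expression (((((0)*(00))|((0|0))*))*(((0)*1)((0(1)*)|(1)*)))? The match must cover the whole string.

yes

Split as ε·000000101: ((((0)*(00))|((0|0))*))* matches ε and (((0)*1)((0(1)*)|(1)*)) matches 000000101.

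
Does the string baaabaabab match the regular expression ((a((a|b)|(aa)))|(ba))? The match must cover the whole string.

Neither (a((a|b)|(aa))) nor (ba) matches baaabaabab.

no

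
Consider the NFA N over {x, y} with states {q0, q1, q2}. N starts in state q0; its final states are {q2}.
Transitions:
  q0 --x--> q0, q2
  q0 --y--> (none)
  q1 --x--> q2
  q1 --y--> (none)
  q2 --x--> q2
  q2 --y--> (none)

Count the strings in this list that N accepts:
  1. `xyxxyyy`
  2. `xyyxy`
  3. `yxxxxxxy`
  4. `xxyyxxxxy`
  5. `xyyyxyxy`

0

`xyxxyyy`: rejected
`xyyxy`: rejected
`yxxxxxxy`: rejected
`xxyyxxxxy`: rejected
`xyyyxyxy`: rejected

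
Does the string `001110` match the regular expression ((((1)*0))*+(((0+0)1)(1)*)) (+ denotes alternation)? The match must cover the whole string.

yes

The left alternative (((1)*0))* matches 001110.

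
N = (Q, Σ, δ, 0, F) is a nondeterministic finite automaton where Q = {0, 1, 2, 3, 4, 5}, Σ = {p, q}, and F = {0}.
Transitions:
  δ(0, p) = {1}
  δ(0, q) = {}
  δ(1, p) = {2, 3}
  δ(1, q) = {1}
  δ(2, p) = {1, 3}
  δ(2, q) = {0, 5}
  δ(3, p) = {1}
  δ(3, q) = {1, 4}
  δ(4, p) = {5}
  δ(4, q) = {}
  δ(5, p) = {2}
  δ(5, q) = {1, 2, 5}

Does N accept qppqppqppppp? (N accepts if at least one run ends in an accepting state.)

Start: {0}
read q: {}
The reachable set is empty and stays empty for the remaining 11 symbols.
Reachable ∩ accepting = {} — empty.

rejected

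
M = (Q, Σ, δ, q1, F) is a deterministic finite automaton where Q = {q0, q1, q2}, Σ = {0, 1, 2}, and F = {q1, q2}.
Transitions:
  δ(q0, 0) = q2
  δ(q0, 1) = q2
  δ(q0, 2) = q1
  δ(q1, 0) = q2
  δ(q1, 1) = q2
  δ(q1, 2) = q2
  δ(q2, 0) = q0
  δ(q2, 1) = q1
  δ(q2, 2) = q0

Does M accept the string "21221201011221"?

q1 --2--> q2
q2 --1--> q1
q1 --2--> q2
q2 --2--> q0
q0 --1--> q2
q2 --2--> q0
q0 --0--> q2
q2 --1--> q1
q1 --0--> q2
q2 --1--> q1
q1 --1--> q2
q2 --2--> q0
q0 --2--> q1
q1 --1--> q2
End in state q2, which is an accepting state.

accepted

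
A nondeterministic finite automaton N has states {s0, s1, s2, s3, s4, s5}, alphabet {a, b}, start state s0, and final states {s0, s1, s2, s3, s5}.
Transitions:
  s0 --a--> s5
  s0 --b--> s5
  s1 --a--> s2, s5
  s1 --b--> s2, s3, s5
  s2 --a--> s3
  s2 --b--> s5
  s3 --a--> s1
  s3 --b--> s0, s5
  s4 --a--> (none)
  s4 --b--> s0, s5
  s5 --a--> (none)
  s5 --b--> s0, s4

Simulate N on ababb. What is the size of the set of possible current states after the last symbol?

Start: {s0}
read a: {s5}
read b: {s0, s4}
read a: {s5}
read b: {s0, s4}
read b: {s0, s5}
Final reachable set {s0, s5} has 2 states.

2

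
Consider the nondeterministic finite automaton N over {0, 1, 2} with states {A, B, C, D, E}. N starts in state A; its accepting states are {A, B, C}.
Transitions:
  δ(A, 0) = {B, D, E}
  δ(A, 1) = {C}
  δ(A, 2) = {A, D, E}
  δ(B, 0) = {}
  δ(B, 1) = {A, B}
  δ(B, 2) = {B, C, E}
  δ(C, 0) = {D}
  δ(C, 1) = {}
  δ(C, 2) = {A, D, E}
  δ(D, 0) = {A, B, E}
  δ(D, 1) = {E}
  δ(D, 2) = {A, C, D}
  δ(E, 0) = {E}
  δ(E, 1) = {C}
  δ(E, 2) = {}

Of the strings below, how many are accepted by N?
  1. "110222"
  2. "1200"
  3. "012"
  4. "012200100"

3

"110222": rejected
"1200": accepted
"012": accepted
"012200100": accepted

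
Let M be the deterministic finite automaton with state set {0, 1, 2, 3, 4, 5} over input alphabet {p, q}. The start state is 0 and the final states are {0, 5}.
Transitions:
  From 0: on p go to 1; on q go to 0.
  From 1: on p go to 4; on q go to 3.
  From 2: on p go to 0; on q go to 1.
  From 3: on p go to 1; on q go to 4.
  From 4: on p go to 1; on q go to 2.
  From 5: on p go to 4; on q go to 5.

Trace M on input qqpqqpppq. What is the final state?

3

0 --q--> 0
0 --q--> 0
0 --p--> 1
1 --q--> 3
3 --q--> 4
4 --p--> 1
1 --p--> 4
4 --p--> 1
1 --q--> 3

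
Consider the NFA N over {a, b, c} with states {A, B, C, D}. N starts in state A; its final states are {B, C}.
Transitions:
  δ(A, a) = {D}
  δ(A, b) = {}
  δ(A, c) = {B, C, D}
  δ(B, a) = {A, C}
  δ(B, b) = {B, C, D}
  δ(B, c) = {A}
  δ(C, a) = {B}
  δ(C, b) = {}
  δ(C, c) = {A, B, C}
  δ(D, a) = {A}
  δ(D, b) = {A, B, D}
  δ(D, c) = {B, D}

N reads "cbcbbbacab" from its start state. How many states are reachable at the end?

4

Start: {A}
read c: {B, C, D}
read b: {A, B, C, D}
read c: {A, B, C, D}
read b: {A, B, C, D}
read b: {A, B, C, D}
read b: {A, B, C, D}
read a: {A, B, C, D}
read c: {A, B, C, D}
read a: {A, B, C, D}
read b: {A, B, C, D}
Final reachable set {A, B, C, D} has 4 states.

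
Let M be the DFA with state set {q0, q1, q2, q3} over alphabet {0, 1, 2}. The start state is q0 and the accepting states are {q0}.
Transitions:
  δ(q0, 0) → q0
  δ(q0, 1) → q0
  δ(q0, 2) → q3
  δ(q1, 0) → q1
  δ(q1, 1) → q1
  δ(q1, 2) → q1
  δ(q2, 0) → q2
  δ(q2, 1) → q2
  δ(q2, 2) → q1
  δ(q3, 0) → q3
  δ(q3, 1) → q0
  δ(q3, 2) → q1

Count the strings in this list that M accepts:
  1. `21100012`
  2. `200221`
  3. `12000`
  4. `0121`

`21100012`: rejected
`200221`: rejected
`12000`: rejected
`0121`: accepted

1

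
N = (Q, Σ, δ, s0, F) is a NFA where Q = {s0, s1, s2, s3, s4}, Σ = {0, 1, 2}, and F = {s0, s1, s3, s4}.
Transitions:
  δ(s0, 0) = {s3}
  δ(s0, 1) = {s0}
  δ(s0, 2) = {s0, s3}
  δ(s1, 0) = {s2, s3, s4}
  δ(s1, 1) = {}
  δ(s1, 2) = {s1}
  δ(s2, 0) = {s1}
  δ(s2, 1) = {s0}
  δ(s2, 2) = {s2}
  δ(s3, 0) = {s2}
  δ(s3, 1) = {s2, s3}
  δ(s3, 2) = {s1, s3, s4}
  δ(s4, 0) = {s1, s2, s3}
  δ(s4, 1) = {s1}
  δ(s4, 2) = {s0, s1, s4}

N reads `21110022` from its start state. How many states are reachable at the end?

5

Start: {s0}
read 2: {s0, s3}
read 1: {s0, s2, s3}
read 1: {s0, s2, s3}
read 1: {s0, s2, s3}
read 0: {s1, s2, s3}
read 0: {s1, s2, s3, s4}
read 2: {s0, s1, s2, s3, s4}
read 2: {s0, s1, s2, s3, s4}
Final reachable set {s0, s1, s2, s3, s4} has 5 states.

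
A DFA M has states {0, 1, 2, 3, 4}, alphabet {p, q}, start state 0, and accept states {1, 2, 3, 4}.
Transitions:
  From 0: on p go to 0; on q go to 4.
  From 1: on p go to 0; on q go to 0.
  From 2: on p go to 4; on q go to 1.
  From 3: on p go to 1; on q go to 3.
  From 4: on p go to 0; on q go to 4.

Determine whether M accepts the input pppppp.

rejected

0 --p--> 0
0 --p--> 0
0 --p--> 0
0 --p--> 0
0 --p--> 0
0 --p--> 0
End in state 0, which is not an accepting state.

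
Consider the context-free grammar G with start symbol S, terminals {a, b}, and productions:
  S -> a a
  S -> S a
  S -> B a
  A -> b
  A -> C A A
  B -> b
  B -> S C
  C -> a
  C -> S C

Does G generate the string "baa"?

S ⇒ Sa ⇒ Baa ⇒ baa

yes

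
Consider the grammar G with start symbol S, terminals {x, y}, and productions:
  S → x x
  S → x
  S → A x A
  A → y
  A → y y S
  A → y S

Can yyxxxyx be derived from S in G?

S ⇒ AxA ⇒ yySxA ⇒ yyxxxA ⇒ yyxxxyS ⇒ yyxxxyx

yes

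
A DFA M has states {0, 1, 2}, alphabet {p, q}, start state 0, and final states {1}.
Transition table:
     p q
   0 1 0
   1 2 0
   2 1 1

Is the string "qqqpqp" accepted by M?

accepted

0 --q--> 0
0 --q--> 0
0 --q--> 0
0 --p--> 1
1 --q--> 0
0 --p--> 1
End in state 1, which is an accepting state.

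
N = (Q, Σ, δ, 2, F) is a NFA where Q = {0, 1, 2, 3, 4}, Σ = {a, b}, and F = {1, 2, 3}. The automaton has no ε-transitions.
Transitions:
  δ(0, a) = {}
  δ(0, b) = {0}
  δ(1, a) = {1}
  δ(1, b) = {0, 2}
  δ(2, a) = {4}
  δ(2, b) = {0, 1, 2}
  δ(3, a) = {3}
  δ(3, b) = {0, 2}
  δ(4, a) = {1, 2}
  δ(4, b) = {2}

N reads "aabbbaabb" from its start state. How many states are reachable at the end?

3

Start: {2}
read a: {4}
read a: {1, 2}
read b: {0, 1, 2}
read b: {0, 1, 2}
read b: {0, 1, 2}
read a: {1, 4}
read a: {1, 2}
read b: {0, 1, 2}
read b: {0, 1, 2}
Final reachable set {0, 1, 2} has 3 states.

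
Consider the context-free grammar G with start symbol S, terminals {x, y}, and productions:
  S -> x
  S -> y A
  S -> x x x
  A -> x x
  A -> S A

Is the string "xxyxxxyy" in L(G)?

no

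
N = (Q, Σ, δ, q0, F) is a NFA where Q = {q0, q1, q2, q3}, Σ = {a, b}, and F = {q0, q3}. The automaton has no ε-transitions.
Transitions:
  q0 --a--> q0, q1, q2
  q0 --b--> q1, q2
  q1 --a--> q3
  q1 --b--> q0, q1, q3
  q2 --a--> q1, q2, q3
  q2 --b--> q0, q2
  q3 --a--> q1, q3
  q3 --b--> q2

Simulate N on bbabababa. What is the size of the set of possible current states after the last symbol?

Start: {q0}
read b: {q1, q2}
read b: {q0, q1, q2, q3}
read a: {q0, q1, q2, q3}
read b: {q0, q1, q2, q3}
read a: {q0, q1, q2, q3}
read b: {q0, q1, q2, q3}
read a: {q0, q1, q2, q3}
read b: {q0, q1, q2, q3}
read a: {q0, q1, q2, q3}
Final reachable set {q0, q1, q2, q3} has 4 states.

4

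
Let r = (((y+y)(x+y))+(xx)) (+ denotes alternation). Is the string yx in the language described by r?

The left alternative ((y+y)(x+y)) matches yx.

yes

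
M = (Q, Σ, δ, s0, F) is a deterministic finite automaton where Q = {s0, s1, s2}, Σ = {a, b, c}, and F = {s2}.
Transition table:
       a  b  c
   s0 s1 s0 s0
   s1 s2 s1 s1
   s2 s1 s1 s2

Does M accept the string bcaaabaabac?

s0 --b--> s0
s0 --c--> s0
s0 --a--> s1
s1 --a--> s2
s2 --a--> s1
s1 --b--> s1
s1 --a--> s2
s2 --a--> s1
s1 --b--> s1
s1 --a--> s2
s2 --c--> s2
End in state s2, which is an accepting state.

accepted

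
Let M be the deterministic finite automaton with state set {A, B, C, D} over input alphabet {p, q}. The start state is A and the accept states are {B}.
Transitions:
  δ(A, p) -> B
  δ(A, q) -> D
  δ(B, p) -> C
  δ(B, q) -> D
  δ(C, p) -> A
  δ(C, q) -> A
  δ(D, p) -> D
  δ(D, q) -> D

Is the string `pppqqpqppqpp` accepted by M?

rejected

A --p--> B
B --p--> C
C --p--> A
A --q--> D
D --q--> D
D --p--> D
D --q--> D
D --p--> D
D --p--> D
D --q--> D
D --p--> D
D --p--> D
End in state D, which is not an accepting state.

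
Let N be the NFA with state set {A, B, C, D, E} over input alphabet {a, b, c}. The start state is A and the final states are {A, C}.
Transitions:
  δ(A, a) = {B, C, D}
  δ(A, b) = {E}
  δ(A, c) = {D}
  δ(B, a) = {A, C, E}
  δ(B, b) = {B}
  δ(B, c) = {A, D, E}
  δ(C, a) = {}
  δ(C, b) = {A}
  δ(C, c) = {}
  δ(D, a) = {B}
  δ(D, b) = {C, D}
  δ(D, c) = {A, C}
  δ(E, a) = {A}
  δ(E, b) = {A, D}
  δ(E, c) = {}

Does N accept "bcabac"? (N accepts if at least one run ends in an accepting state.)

Start: {A}
read b: {E}
read c: {}
The reachable set is empty and stays empty for the remaining 4 symbols.
Reachable ∩ accepting = {} — empty.

rejected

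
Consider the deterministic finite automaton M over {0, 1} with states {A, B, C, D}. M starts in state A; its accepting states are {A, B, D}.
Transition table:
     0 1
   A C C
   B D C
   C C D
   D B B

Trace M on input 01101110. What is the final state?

A --0--> C
C --1--> D
D --1--> B
B --0--> D
D --1--> B
B --1--> C
C --1--> D
D --0--> B

B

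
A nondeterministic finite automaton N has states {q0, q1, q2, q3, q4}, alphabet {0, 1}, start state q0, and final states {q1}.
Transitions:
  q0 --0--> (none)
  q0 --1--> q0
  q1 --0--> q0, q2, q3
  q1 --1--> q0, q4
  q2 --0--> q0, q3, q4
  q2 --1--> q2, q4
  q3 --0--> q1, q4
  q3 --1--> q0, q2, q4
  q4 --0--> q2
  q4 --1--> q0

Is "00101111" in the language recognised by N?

Start: {q0}
read 0: {}
The reachable set is empty and stays empty for the remaining 7 symbols.
Reachable ∩ accepting = {} — empty.

rejected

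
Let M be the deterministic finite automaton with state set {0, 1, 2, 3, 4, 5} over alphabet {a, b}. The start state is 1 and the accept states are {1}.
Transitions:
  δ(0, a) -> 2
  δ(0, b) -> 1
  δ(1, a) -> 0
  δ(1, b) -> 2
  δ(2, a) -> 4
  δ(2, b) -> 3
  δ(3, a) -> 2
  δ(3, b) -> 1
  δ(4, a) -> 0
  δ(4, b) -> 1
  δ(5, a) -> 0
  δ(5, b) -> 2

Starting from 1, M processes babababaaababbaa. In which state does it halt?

1 --b--> 2
2 --a--> 4
4 --b--> 1
1 --a--> 0
0 --b--> 1
1 --a--> 0
0 --b--> 1
1 --a--> 0
0 --a--> 2
2 --a--> 4
4 --b--> 1
1 --a--> 0
0 --b--> 1
1 --b--> 2
2 --a--> 4
4 --a--> 0

0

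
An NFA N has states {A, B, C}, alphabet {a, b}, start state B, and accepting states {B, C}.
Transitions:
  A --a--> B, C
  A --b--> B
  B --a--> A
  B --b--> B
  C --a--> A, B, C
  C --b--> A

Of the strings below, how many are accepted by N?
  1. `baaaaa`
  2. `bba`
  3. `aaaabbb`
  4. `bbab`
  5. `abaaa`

4

`baaaaa`: accepted
`bba`: rejected
`aaaabbb`: accepted
`bbab`: accepted
`abaaa`: accepted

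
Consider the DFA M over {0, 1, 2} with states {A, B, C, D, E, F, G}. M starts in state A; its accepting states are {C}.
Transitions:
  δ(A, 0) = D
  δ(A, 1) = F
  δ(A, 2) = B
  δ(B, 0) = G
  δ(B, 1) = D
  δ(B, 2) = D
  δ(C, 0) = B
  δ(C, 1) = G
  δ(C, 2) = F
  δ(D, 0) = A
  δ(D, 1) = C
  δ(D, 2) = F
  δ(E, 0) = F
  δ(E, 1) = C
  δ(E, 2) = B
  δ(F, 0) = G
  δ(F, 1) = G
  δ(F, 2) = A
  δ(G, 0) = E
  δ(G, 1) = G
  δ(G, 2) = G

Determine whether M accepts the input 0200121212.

rejected

A --0--> D
D --2--> F
F --0--> G
G --0--> E
E --1--> C
C --2--> F
F --1--> G
G --2--> G
G --1--> G
G --2--> G
End in state G, which is not an accepting state.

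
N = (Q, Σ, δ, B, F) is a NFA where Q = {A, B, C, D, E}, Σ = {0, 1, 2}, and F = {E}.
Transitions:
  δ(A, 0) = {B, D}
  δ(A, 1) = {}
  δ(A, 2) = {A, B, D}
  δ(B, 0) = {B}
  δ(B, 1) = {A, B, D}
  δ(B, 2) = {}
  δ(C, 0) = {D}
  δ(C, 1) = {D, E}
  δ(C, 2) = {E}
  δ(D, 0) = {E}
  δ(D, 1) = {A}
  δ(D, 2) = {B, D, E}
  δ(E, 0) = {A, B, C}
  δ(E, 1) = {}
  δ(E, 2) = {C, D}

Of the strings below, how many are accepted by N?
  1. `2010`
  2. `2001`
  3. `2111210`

0

`2010`: rejected
`2001`: rejected
`2111210`: rejected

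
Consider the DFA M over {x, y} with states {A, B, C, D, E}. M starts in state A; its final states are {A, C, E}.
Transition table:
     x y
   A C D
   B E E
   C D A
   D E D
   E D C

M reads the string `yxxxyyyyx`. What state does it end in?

E

A --y--> D
D --x--> E
E --x--> D
D --x--> E
E --y--> C
C --y--> A
A --y--> D
D --y--> D
D --x--> E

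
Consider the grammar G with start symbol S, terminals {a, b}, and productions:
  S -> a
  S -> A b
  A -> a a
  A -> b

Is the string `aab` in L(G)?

yes

S ⇒ Ab ⇒ aab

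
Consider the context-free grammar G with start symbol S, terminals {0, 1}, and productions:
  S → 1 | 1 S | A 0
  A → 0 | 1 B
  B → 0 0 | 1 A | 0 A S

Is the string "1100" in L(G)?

S ⇒ A0 ⇒ 1B0 ⇒ 11A0 ⇒ 1100

yes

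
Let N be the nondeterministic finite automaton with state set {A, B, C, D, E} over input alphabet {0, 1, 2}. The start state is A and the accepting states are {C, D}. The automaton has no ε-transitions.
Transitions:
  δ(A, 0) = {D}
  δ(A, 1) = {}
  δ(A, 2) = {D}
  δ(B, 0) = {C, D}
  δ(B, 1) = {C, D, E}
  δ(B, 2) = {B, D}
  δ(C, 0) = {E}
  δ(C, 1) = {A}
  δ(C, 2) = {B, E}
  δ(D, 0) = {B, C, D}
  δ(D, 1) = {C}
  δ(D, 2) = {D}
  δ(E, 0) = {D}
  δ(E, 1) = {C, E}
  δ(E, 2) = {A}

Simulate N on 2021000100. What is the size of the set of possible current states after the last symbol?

Start: {A}
read 2: {D}
read 0: {B, C, D}
read 2: {B, D, E}
read 1: {C, D, E}
read 0: {B, C, D, E}
read 0: {B, C, D, E}
read 0: {B, C, D, E}
read 1: {A, C, D, E}
read 0: {B, C, D, E}
read 0: {B, C, D, E}
Final reachable set {B, C, D, E} has 4 states.

4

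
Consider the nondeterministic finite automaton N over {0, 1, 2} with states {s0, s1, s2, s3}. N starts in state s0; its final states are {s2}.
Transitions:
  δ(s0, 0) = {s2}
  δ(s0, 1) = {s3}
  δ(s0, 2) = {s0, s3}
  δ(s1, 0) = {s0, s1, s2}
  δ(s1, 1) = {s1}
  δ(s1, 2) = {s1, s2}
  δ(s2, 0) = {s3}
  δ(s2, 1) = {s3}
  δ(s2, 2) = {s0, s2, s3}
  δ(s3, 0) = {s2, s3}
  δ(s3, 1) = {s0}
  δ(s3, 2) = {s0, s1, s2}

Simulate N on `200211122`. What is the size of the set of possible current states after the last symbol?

Start: {s0}
read 2: {s0, s3}
read 0: {s2, s3}
read 0: {s2, s3}
read 2: {s0, s1, s2, s3}
read 1: {s0, s1, s3}
read 1: {s0, s1, s3}
read 1: {s0, s1, s3}
read 2: {s0, s1, s2, s3}
read 2: {s0, s1, s2, s3}
Final reachable set {s0, s1, s2, s3} has 4 states.

4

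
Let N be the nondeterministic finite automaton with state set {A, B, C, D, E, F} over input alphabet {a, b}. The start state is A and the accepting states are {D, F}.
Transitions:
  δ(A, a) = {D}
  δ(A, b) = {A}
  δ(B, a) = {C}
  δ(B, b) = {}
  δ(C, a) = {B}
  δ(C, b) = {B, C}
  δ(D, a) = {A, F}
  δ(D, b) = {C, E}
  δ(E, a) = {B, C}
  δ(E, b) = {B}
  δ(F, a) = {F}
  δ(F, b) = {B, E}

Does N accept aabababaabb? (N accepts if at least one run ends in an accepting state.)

rejected

Start: {A}
read a: {D}
read a: {A, F}
read b: {A, B, E}
read a: {B, C, D}
read b: {B, C, E}
read a: {B, C}
read b: {B, C}
read a: {B, C}
read a: {B, C}
read b: {B, C}
read b: {B, C}
Reachable ∩ accepting = {} — empty.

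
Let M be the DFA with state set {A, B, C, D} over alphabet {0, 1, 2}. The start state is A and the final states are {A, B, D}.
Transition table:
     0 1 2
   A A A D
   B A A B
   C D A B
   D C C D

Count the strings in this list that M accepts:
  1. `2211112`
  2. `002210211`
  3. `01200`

`2211112`: accepted
`002210211`: accepted
`01200`: accepted

3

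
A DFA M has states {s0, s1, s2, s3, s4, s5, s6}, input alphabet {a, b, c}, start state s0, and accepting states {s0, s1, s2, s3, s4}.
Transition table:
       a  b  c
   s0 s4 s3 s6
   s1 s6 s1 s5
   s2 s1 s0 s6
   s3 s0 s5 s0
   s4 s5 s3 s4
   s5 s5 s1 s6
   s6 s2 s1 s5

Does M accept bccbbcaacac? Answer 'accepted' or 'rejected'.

rejected

s0 --b--> s3
s3 --c--> s0
s0 --c--> s6
s6 --b--> s1
s1 --b--> s1
s1 --c--> s5
s5 --a--> s5
s5 --a--> s5
s5 --c--> s6
s6 --a--> s2
s2 --c--> s6
End in state s6, which is not an accepting state.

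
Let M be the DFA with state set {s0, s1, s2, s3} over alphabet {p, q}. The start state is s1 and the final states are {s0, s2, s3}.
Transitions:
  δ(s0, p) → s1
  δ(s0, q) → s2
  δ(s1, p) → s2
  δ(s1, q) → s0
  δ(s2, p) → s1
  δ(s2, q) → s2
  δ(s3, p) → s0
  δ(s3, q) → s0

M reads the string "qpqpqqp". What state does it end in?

s1

s1 --q--> s0
s0 --p--> s1
s1 --q--> s0
s0 --p--> s1
s1 --q--> s0
s0 --q--> s2
s2 --p--> s1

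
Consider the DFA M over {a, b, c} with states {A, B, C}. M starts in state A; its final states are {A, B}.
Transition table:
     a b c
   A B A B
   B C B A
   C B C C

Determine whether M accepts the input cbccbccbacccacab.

A --c--> B
B --b--> B
B --c--> A
A --c--> B
B --b--> B
B --c--> A
A --c--> B
B --b--> B
B --a--> C
C --c--> C
C --c--> C
C --c--> C
C --a--> B
B --c--> A
A --a--> B
B --b--> B
End in state B, which is an accepting state.

accepted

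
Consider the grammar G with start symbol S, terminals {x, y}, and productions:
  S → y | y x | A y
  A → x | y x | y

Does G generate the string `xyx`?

no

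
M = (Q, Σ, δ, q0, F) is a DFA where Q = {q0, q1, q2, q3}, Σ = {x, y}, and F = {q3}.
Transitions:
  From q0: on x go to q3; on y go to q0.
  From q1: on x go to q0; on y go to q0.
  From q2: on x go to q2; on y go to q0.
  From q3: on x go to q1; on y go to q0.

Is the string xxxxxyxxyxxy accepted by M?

rejected

q0 --x--> q3
q3 --x--> q1
q1 --x--> q0
q0 --x--> q3
q3 --x--> q1
q1 --y--> q0
q0 --x--> q3
q3 --x--> q1
q1 --y--> q0
q0 --x--> q3
q3 --x--> q1
q1 --y--> q0
End in state q0, which is not an accepting state.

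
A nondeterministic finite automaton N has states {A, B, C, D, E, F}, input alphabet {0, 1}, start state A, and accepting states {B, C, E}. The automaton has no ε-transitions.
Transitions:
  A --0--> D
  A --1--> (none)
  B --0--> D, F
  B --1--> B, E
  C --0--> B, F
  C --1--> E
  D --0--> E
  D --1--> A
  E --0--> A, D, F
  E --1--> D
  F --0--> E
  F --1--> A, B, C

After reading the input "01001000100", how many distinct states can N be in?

Start: {A}
read 0: {D}
read 1: {A}
read 0: {D}
read 0: {E}
read 1: {D}
read 0: {E}
read 0: {A, D, F}
read 0: {D, E}
read 1: {A, D}
read 0: {D, E}
read 0: {A, D, E, F}
Final reachable set {A, D, E, F} has 4 states.

4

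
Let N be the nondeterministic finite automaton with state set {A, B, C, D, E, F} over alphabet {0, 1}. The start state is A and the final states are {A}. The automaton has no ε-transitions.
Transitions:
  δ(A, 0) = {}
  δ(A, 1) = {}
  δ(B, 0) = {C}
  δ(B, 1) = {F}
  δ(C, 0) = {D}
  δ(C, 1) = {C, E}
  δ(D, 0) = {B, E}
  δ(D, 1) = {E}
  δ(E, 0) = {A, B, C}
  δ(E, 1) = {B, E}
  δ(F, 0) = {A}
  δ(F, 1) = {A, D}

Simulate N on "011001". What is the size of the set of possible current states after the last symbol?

0

Start: {A}
read 0: {}
The reachable set is empty and stays empty for the remaining 5 symbols.
Final reachable set {} has 0 states.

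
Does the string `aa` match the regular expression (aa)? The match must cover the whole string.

Split as a·a: a matches a and a matches a.

yes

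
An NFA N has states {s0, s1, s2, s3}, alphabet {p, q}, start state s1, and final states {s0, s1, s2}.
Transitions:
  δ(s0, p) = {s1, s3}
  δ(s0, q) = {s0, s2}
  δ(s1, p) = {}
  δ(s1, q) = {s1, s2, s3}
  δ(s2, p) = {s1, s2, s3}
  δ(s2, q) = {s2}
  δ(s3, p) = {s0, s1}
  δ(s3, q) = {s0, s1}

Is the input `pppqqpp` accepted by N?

Start: {s1}
read p: {}
The reachable set is empty and stays empty for the remaining 6 symbols.
Reachable ∩ accepting = {} — empty.

rejected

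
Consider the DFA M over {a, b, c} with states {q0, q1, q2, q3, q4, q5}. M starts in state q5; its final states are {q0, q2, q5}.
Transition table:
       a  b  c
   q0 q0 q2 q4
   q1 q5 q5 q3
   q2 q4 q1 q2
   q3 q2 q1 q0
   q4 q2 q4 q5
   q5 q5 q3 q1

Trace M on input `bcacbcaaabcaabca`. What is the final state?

q4

q5 --b--> q3
q3 --c--> q0
q0 --a--> q0
q0 --c--> q4
q4 --b--> q4
q4 --c--> q5
q5 --a--> q5
q5 --a--> q5
q5 --a--> q5
q5 --b--> q3
q3 --c--> q0
q0 --a--> q0
q0 --a--> q0
q0 --b--> q2
q2 --c--> q2
q2 --a--> q4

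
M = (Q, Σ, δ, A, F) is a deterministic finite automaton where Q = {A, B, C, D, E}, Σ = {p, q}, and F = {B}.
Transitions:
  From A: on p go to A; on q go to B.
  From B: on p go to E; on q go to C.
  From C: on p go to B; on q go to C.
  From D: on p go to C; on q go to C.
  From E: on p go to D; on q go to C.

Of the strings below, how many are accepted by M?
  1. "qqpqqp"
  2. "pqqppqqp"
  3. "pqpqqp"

"qqpqqp": accepted
"pqqppqqp": accepted
"pqpqqp": accepted

3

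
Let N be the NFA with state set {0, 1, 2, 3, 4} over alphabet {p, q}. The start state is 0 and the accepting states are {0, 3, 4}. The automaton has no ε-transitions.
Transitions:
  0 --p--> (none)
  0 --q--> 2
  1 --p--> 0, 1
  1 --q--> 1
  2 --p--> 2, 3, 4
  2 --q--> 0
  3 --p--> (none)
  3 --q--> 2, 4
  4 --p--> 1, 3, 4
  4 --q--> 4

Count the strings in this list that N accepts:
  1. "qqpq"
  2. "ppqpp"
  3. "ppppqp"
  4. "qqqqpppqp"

"qqpq": rejected
"ppqpp": rejected
"ppppqp": rejected
"qqqqpppqp": rejected

0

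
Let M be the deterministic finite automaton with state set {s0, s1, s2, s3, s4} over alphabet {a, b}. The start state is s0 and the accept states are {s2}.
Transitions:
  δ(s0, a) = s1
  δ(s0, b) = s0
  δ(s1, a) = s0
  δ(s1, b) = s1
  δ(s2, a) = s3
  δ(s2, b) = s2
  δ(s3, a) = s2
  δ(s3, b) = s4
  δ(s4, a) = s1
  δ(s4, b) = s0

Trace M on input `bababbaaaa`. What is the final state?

s0 --b--> s0
s0 --a--> s1
s1 --b--> s1
s1 --a--> s0
s0 --b--> s0
s0 --b--> s0
s0 --a--> s1
s1 --a--> s0
s0 --a--> s1
s1 --a--> s0

s0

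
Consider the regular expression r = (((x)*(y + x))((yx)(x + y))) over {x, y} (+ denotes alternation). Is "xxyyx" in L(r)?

no

No split of xxyyx into u·v has ((x)*(y+x)) matching u and ((yx)(x+y)) matching v.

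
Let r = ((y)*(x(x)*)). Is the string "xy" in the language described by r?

no

No split of xy into u·v has (y)* matching u and (x(x)*) matching v.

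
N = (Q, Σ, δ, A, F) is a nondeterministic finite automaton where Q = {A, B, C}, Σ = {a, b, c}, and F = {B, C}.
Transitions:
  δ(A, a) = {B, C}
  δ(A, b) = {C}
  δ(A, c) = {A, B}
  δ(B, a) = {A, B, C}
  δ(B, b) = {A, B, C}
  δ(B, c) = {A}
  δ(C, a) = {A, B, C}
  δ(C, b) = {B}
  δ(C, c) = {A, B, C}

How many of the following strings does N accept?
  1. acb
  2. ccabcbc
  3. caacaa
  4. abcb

acb: accepted
ccabcbc: accepted
caacaa: accepted
abcb: accepted

4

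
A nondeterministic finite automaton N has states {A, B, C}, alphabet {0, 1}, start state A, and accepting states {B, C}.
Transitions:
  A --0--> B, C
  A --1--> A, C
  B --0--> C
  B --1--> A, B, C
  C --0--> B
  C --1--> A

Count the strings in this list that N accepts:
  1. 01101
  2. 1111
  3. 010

3

01101: accepted
1111: accepted
010: accepted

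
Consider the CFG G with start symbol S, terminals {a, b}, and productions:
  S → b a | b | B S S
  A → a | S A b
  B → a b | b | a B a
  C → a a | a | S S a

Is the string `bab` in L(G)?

no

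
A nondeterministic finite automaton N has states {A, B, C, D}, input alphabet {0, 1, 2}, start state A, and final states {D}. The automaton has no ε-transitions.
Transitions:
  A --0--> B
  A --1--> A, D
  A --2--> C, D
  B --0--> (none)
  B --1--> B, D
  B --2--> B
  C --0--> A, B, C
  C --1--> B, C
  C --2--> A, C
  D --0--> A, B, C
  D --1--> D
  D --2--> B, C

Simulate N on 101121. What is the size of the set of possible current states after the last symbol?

4

Start: {A}
read 1: {A, D}
read 0: {A, B, C}
read 1: {A, B, C, D}
read 1: {A, B, C, D}
read 2: {A, B, C, D}
read 1: {A, B, C, D}
Final reachable set {A, B, C, D} has 4 states.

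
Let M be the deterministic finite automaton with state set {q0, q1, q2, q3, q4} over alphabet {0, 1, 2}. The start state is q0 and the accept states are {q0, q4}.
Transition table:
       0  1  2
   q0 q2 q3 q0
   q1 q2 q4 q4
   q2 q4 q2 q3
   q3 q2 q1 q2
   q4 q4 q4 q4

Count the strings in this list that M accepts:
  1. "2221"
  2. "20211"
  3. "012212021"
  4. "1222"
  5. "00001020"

2

"2221": rejected
"20211": accepted
"012212021": rejected
"1222": rejected
"00001020": accepted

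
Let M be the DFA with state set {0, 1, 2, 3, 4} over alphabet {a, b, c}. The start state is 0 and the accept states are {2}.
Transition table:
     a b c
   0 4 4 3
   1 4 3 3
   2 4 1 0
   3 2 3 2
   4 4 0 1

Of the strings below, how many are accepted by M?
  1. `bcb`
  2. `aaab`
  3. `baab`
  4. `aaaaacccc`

`bcb`: rejected
`aaab`: rejected
`baab`: rejected
`aaaaacccc`: rejected

0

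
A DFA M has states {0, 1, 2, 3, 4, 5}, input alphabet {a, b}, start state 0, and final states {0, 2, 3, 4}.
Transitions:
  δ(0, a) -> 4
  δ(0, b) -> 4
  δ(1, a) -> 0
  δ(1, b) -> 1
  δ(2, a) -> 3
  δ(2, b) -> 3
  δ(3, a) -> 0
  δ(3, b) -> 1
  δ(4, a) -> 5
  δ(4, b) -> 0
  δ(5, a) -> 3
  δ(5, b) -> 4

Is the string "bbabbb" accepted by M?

accepted

0 --b--> 4
4 --b--> 0
0 --a--> 4
4 --b--> 0
0 --b--> 4
4 --b--> 0
End in state 0, which is an accepting state.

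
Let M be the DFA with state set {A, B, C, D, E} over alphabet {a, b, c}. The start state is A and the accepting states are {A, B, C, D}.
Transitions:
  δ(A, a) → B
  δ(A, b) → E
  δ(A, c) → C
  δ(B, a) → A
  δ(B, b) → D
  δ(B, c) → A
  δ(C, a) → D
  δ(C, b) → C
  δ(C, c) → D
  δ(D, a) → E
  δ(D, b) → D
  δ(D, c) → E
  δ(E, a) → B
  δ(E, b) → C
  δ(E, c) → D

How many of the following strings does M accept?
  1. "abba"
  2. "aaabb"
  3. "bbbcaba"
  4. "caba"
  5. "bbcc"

"abba": rejected
"aaabb": accepted
"bbbcaba": accepted
"caba": rejected
"bbcc": rejected

2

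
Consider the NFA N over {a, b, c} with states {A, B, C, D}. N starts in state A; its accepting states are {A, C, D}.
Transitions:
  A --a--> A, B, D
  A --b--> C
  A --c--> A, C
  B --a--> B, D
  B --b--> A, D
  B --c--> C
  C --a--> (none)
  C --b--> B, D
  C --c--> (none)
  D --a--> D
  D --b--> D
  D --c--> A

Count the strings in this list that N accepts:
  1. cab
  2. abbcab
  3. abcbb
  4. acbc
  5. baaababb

4

cab: accepted
abbcab: accepted
abcbb: accepted
acbc: accepted
baaababb: rejected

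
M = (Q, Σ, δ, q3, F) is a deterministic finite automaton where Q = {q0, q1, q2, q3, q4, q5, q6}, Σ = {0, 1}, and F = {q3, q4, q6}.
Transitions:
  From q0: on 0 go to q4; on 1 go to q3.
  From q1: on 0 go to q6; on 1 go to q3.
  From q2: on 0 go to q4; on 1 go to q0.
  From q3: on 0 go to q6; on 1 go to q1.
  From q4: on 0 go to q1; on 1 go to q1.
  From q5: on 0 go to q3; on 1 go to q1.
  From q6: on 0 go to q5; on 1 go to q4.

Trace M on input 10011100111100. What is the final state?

q5

q3 --1--> q1
q1 --0--> q6
q6 --0--> q5
q5 --1--> q1
q1 --1--> q3
q3 --1--> q1
q1 --0--> q6
q6 --0--> q5
q5 --1--> q1
q1 --1--> q3
q3 --1--> q1
q1 --1--> q3
q3 --0--> q6
q6 --0--> q5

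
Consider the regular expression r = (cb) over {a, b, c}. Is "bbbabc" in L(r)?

no

No split of bbbabc into u·v has c matching u and b matching v.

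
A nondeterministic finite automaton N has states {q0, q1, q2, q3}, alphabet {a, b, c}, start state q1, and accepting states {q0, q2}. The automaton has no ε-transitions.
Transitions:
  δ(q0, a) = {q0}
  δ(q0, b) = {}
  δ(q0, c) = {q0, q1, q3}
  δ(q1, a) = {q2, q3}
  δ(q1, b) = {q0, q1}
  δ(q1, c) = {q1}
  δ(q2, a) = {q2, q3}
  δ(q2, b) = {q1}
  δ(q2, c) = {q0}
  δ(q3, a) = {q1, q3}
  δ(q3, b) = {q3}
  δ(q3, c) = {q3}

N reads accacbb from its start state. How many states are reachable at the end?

Start: {q1}
read a: {q2, q3}
read c: {q0, q3}
read c: {q0, q1, q3}
read a: {q0, q1, q2, q3}
read c: {q0, q1, q3}
read b: {q0, q1, q3}
read b: {q0, q1, q3}
Final reachable set {q0, q1, q3} has 3 states.

3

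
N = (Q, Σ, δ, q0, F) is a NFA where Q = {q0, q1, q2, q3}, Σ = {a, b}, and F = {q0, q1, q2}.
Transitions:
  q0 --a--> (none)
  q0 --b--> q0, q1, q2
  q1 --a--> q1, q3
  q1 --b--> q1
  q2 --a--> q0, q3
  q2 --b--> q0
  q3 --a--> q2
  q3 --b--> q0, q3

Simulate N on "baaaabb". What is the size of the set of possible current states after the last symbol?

Start: {q0}
read b: {q0, q1, q2}
read a: {q0, q1, q3}
read a: {q1, q2, q3}
read a: {q0, q1, q2, q3}
read a: {q0, q1, q2, q3}
read b: {q0, q1, q2, q3}
read b: {q0, q1, q2, q3}
Final reachable set {q0, q1, q2, q3} has 4 states.

4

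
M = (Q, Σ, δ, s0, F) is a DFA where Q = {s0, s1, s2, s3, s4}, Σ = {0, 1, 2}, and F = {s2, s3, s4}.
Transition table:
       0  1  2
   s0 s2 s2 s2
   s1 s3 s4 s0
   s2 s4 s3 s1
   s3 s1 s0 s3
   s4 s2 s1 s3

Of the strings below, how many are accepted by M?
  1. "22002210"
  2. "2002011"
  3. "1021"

"22002210": rejected
"2002011": accepted
"1021": rejected

1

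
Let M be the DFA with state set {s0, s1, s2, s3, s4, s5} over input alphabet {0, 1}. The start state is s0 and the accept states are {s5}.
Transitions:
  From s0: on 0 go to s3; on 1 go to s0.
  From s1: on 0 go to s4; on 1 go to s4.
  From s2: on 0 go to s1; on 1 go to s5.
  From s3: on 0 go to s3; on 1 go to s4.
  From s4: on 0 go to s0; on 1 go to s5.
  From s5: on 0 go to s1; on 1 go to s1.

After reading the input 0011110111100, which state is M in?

s3

s0 --0--> s3
s3 --0--> s3
s3 --1--> s4
s4 --1--> s5
s5 --1--> s1
s1 --1--> s4
s4 --0--> s0
s0 --1--> s0
s0 --1--> s0
s0 --1--> s0
s0 --1--> s0
s0 --0--> s3
s3 --0--> s3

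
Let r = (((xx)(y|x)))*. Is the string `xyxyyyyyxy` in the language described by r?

xyxyyyyyxy cannot be split into zero or more pieces each matching ((xx)(y|x)).

no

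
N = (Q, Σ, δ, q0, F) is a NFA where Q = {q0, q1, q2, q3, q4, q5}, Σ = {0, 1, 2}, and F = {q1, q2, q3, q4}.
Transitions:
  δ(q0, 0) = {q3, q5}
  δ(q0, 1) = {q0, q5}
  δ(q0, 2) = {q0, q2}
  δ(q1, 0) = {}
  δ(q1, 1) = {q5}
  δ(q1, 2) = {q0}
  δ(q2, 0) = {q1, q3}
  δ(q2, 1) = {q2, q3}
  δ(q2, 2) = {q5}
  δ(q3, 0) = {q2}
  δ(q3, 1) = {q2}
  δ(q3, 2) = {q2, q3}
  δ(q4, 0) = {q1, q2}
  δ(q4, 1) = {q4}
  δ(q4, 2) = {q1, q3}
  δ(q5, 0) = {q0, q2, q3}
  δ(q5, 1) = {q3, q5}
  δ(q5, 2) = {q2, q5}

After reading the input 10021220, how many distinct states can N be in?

Start: {q0}
read 1: {q0, q5}
read 0: {q0, q2, q3, q5}
read 0: {q0, q1, q2, q3, q5}
read 2: {q0, q2, q3, q5}
read 1: {q0, q2, q3, q5}
read 2: {q0, q2, q3, q5}
read 2: {q0, q2, q3, q5}
read 0: {q0, q1, q2, q3, q5}
Final reachable set {q0, q1, q2, q3, q5} has 5 states.

5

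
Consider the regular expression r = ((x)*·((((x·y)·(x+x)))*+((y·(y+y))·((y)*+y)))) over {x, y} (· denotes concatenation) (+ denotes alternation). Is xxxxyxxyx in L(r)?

Split as xxx·xyxxyx: (x)* matches xxx and ((((x·y)·(x+x)))*+((y·(y+y))·((y)*+y))) matches xyxxyx.

yes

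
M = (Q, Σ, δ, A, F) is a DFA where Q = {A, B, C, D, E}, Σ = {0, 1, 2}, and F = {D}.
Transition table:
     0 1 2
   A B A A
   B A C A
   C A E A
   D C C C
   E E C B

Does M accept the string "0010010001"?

A --0--> B
B --0--> A
A --1--> A
A --0--> B
B --0--> A
A --1--> A
A --0--> B
B --0--> A
A --0--> B
B --1--> C
End in state C, which is not an accepting state.

rejected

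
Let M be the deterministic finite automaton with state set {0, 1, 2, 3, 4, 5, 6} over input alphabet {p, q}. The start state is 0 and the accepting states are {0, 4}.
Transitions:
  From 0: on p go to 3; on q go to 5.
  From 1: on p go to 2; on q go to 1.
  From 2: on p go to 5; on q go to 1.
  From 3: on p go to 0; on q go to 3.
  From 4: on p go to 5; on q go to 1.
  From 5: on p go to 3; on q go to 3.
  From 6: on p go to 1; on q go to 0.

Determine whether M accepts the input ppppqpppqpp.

0 --p--> 3
3 --p--> 0
0 --p--> 3
3 --p--> 0
0 --q--> 5
5 --p--> 3
3 --p--> 0
0 --p--> 3
3 --q--> 3
3 --p--> 0
0 --p--> 3
End in state 3, which is not an accepting state.

rejected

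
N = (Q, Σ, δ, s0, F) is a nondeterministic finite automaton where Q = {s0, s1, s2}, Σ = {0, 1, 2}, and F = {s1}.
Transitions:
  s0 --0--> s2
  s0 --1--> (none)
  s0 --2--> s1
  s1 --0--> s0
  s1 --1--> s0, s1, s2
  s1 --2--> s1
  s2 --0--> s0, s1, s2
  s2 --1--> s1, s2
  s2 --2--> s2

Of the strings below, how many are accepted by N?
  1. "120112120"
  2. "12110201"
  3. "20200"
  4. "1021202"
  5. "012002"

"120112120": rejected
"12110201": rejected
"20200": rejected
"1021202": rejected
"012002": accepted

1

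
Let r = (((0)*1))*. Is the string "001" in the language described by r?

yes

Split into 1 piece 001; each matches ((0)*1).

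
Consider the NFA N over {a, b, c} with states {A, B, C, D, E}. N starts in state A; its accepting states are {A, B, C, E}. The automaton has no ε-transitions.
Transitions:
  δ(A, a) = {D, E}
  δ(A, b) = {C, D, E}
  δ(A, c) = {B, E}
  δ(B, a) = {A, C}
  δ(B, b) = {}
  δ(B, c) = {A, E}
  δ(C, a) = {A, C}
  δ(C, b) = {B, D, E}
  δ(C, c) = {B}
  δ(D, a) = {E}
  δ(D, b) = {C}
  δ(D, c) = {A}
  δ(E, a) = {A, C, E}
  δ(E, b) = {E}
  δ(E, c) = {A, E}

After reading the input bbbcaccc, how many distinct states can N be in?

Start: {A}
read b: {C, D, E}
read b: {B, C, D, E}
read b: {B, C, D, E}
read c: {A, B, E}
read a: {A, C, D, E}
read c: {A, B, E}
read c: {A, B, E}
read c: {A, B, E}
Final reachable set {A, B, E} has 3 states.

3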